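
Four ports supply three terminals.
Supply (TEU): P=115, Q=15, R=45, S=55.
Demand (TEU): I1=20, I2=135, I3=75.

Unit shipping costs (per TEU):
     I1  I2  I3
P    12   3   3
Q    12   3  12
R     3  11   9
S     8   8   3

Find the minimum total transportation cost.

850

One minimum-cost allocation:
  P→I2: 115 TEU
  Q→I2: 15 TEU
  R→I1: 20 TEU
  R→I2: 5 TEU
  R→I3: 20 TEU
  S→I3: 55 TEU
Total cost = 850.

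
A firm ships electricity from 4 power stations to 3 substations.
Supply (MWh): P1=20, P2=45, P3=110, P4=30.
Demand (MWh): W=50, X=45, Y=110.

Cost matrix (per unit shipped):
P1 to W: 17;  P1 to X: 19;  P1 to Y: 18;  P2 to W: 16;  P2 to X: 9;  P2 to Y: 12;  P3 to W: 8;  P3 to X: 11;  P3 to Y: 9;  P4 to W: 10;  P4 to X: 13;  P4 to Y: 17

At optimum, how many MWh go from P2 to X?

The minimum-cost plan:
  P1 to Y: 20 × 18 = 360
  P2 to X: 45 × 9 = 405
  P3 to W: 20 × 8 = 160
  P3 to Y: 90 × 9 = 810
  P4 to W: 30 × 10 = 300
Total cost = 2035.
So P2→X carries 45 MWh.

45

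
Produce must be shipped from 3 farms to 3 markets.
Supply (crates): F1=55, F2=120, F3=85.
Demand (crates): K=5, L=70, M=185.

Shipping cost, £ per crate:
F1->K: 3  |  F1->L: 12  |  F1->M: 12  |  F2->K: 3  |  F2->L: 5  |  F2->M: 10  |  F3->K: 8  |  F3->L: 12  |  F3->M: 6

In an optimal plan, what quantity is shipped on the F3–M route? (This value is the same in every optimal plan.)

Optimal shipments:
  F1→K: 5 crates
  F1→M: 50 crates
  F2→L: 70 crates
  F2→M: 50 crates
  F3→M: 85 crates
Total cost = £1975.
So F3→M carries 85 crates.

85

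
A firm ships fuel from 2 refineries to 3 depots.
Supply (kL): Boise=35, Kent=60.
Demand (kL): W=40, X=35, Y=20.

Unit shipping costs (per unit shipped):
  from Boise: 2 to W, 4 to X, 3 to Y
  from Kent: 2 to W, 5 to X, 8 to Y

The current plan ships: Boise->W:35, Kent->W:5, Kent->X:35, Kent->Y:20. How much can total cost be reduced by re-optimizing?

Current plan cost = 35·2 + 5·2 + 35·5 + 20·8 = 415.
Optimal plan:
  Boise to X: 15 × 4 = 60
  Boise to Y: 20 × 3 = 60
  Kent to W: 40 × 2 = 80
  Kent to X: 20 × 5 = 100
Optimal cost = 300.
Saving = 415 − 300 = 115.

115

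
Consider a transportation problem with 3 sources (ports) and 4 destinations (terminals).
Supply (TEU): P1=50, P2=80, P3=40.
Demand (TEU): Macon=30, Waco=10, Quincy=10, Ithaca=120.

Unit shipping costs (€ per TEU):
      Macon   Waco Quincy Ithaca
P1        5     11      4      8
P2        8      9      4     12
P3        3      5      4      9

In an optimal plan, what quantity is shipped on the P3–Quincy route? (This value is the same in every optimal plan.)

The minimum-cost plan:
  P1–Ithaca: 50 × €8 = €400
  P2–Quincy: 10 × €4 = €40
  P2–Ithaca: 70 × €12 = €840
  P3–Macon: 30 × €3 = €90
  P3–Waco: 10 × €5 = €50
Total cost = €1420.
The route P3→Quincy is not used.

0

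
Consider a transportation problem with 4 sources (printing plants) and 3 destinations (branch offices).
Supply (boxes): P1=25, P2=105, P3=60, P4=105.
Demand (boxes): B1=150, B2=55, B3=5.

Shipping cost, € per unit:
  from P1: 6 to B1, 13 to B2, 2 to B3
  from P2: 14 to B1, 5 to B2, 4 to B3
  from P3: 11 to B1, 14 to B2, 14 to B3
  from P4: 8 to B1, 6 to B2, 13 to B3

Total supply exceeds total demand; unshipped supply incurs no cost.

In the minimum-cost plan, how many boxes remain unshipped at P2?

45

Minimum-cost shipments:
  P1->B1: 25 × €6 = €150
  P2->B2: 55 × €5 = €275
  P2->B3: 5 × €4 = €20
  P3->B1: 20 × €11 = €220
  P4->B1: 105 × €8 = €840
Total cost = €1505.
P2 ships 60 of its 105, leaving 45.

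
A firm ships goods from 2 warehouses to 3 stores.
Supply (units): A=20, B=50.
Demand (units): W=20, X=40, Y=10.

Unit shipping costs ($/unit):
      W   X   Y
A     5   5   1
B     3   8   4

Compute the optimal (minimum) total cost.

360

A cheapest plan:
  A->X: 20 × $5 = $100
  B->W: 20 × $3 = $60
  B->X: 20 × $8 = $160
  B->Y: 10 × $4 = $40
Total = 100 + 60 + 160 + 40 = $360.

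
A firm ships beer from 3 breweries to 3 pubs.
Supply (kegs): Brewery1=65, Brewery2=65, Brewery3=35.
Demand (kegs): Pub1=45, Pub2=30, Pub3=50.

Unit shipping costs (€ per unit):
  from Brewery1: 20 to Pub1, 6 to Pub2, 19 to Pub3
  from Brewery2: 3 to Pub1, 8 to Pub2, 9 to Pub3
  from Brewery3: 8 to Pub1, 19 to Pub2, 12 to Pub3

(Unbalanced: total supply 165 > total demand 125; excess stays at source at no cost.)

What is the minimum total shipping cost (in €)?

A cheapest plan:
  Brewery1→Pub2: 30 × €6 = €180
  Brewery2→Pub1: 45 × €3 = €135
  Brewery2→Pub3: 20 × €9 = €180
  Brewery3→Pub3: 30 × €12 = €360
Total = 180 + 135 + 180 + 360 = €855.

855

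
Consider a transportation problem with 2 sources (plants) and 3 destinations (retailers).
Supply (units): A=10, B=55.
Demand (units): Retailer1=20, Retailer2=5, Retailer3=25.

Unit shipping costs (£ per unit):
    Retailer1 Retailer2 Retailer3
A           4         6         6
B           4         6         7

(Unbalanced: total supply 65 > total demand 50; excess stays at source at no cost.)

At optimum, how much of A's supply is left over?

0

Minimum-cost shipments:
  A->Retailer3: 10 × £6 = £60
  B->Retailer1: 20 × £4 = £80
  B->Retailer2: 5 × £6 = £30
  B->Retailer3: 15 × £7 = £105
Total cost = £275.
A ships 10 of its 10, leaving 0.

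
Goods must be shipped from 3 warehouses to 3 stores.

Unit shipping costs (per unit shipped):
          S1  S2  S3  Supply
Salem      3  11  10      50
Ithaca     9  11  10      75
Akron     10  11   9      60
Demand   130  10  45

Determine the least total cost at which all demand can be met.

1390

One minimum-cost allocation:
  Salem→S1: 50 × 3 = 150
  Ithaca→S1: 75 × 9 = 675
  Akron→S1: 5 × 10 = 50
  Akron→S2: 10 × 11 = 110
  Akron→S3: 45 × 9 = 405
Total = 150 + 675 + 50 + 110 + 405 = 1390.
(Supply check: Salem ships 50; Ithaca ships 75; Akron ships 60.)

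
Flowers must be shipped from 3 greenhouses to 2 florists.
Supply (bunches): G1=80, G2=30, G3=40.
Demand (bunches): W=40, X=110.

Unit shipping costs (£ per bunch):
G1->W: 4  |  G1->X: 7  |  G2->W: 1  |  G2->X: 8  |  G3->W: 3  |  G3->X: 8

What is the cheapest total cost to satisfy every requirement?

860

An optimal shipping plan:
  G1→X: 80 × £7 = £560
  G2→W: 30 × £1 = £30
  G3→W: 10 × £3 = £30
  G3→X: 30 × £8 = £240
Total = 560 + 30 + 30 + 240 = £860.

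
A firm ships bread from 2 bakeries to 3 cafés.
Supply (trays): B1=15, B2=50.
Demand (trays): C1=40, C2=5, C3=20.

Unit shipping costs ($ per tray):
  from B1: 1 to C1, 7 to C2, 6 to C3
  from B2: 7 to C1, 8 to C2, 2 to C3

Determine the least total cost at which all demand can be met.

270

An optimal shipping plan:
  B1->C1: 15 × $1 = $15
  B2->C1: 25 × $7 = $175
  B2->C2: 5 × $8 = $40
  B2->C3: 20 × $2 = $40
Total = 15 + 175 + 40 + 40 = $270.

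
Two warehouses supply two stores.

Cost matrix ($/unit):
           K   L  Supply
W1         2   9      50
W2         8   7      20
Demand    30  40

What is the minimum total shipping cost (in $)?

A cheapest plan:
  W1 to K: 30 units
  W1 to L: 20 units
  W2 to L: 20 units
Total cost = $380.

380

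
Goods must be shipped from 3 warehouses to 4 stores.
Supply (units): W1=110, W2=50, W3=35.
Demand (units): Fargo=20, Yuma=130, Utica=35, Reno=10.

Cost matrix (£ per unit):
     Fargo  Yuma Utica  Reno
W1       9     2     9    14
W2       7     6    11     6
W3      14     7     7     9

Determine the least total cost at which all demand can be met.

785

An optimal shipping plan:
  W1→Yuma: 110 × £2 = £220
  W2→Fargo: 20 × £7 = £140
  W2→Yuma: 20 × £6 = £120
  W2→Reno: 10 × £6 = £60
  W3→Utica: 35 × £7 = £245
Total = 220 + 140 + 120 + 60 + 245 = £785.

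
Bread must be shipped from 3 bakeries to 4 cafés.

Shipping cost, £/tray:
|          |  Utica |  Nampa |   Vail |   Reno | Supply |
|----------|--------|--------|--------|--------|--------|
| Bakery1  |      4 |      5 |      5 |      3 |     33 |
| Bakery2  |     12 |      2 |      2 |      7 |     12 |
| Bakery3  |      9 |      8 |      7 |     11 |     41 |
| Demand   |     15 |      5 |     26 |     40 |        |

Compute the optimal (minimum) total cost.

468

A cheapest plan:
  Bakery1 to Reno: 33 × £3 = £99
  Bakery2 to Nampa: 5 × £2 = £10
  Bakery2 to Vail: 7 × £2 = £14
  Bakery3 to Utica: 15 × £9 = £135
  Bakery3 to Vail: 19 × £7 = £133
  Bakery3 to Reno: 7 × £11 = £77
Total = 99 + 10 + 14 + 135 + 133 + 77 = £468.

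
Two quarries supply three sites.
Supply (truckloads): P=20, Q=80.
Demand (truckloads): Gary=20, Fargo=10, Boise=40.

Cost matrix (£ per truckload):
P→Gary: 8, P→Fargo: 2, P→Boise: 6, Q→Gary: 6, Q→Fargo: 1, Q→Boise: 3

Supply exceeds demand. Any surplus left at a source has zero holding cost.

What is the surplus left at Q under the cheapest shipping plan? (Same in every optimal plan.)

An optimal plan:
  Q→Gary: 20 × £6 = £120
  Q→Fargo: 10 × £1 = £10
  Q→Boise: 40 × £3 = £120
Total cost = £250.
Q ships 70 of its 80, leaving 10.

10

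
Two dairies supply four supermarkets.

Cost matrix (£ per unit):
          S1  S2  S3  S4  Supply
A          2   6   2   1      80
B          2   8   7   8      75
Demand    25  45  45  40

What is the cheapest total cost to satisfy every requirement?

565

A cheapest plan:
  A–S3: 40 × £2 = £80
  A–S4: 40 × £1 = £40
  B–S1: 25 × £2 = £50
  B–S2: 45 × £8 = £360
  B–S3: 5 × £7 = £35
Total = 80 + 40 + 50 + 360 + 35 = £565.
(Supply check: A ships 80; B ships 75.)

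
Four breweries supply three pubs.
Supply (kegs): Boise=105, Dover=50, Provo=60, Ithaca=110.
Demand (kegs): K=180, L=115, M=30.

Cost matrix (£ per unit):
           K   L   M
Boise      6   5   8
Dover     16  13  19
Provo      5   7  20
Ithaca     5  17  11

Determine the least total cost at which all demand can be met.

An optimal shipping plan:
  Boise to K: 10 × £6 = £60
  Boise to L: 65 × £5 = £325
  Boise to M: 30 × £8 = £240
  Dover to L: 50 × £13 = £650
  Provo to K: 60 × £5 = £300
  Ithaca to K: 110 × £5 = £550
Total = 60 + 325 + 240 + 650 + 300 + 550 = £2125.
(Supply check: Boise ships 105; Dover ships 50; Provo ships 60; Ithaca ships 110.)

2125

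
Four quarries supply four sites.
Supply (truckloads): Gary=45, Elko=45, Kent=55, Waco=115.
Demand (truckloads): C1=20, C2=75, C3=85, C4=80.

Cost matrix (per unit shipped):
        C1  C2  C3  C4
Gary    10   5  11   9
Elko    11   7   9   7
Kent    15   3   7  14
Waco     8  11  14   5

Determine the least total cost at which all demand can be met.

Optimal allocation:
  Gary–C2: 45 × 5 = 225
  Elko–C3: 45 × 9 = 405
  Kent–C2: 30 × 3 = 90
  Kent–C3: 25 × 7 = 175
  Waco–C1: 20 × 8 = 160
  Waco–C3: 15 × 14 = 210
  Waco–C4: 80 × 5 = 400
Total = 225 + 405 + 90 + 175 + 160 + 210 + 400 = 1665.

1665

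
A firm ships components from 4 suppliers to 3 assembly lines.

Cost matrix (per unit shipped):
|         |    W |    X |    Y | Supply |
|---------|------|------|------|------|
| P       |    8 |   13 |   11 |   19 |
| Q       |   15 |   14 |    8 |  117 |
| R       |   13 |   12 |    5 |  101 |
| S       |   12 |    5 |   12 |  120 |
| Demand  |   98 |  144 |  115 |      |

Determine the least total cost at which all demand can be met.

Optimal allocation:
  P to W: 19 × 8 = 152
  Q to W: 79 × 15 = 1185
  Q to X: 24 × 14 = 336
  Q to Y: 14 × 8 = 112
  R to Y: 101 × 5 = 505
  S to X: 120 × 5 = 600
Total = 152 + 1185 + 336 + 112 + 505 + 600 = 2890.
(Supply check: P ships 19; Q ships 117; R ships 101; S ships 120.)

2890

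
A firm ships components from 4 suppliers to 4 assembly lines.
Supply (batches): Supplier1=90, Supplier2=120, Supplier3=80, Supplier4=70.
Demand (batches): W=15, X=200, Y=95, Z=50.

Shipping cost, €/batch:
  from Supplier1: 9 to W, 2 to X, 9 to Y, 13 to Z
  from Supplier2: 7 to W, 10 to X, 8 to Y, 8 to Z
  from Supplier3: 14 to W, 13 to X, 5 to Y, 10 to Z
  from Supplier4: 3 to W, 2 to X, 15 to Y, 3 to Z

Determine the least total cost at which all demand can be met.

1745

One minimum-cost allocation:
  Supplier1->X: 90 × €2 = €180
  Supplier2->W: 15 × €7 = €105
  Supplier2->X: 40 × €10 = €400
  Supplier2->Y: 15 × €8 = €120
  Supplier2->Z: 50 × €8 = €400
  Supplier3->Y: 80 × €5 = €400
  Supplier4->X: 70 × €2 = €140
Total = 180 + 105 + 400 + 120 + 400 + 400 + 140 = €1745.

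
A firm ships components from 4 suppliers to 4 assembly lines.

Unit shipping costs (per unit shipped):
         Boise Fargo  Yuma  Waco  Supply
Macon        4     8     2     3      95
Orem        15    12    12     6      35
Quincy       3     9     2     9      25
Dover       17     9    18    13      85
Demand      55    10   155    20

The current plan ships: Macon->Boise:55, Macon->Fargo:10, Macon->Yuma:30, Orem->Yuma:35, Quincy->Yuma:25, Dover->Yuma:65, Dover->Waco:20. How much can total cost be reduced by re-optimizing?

Current plan cost = 55·4 + 10·8 + 30·2 + 35·12 + 25·2 + 65·18 + 20·13 = 2260.
Optimal plan:
  Macon->Yuma: 95 batches
  Orem->Yuma: 15 batches
  Orem->Waco: 20 batches
  Quincy->Yuma: 25 batches
  Dover->Boise: 55 batches
  Dover->Fargo: 10 batches
  Dover->Yuma: 20 batches
Optimal cost = 1925.
Saving = 2260 − 1925 = 335.

335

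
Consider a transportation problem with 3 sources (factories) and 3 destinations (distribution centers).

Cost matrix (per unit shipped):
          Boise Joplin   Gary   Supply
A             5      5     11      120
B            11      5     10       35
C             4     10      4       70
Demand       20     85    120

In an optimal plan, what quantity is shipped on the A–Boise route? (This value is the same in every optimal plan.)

20

Optimal shipments:
  A->Boise: 20 pallets
  A->Joplin: 85 pallets
  A->Gary: 15 pallets
  B->Gary: 35 pallets
  C->Gary: 70 pallets
Total cost = 1320.
So A→Boise carries 20 pallets.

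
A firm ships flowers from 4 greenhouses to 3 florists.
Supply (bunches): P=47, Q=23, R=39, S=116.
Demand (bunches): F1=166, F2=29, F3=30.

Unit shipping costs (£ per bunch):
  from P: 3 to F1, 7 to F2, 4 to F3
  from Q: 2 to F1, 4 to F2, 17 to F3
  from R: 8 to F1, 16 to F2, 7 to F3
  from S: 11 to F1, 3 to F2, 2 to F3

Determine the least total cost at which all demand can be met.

An optimal shipping plan:
  P->F1: 47 × £3 = £141
  Q->F1: 23 × £2 = £46
  R->F1: 39 × £8 = £312
  S->F1: 57 × £11 = £627
  S->F2: 29 × £3 = £87
  S->F3: 30 × £2 = £60
Total = 141 + 46 + 312 + 627 + 87 + 60 = £1273.

1273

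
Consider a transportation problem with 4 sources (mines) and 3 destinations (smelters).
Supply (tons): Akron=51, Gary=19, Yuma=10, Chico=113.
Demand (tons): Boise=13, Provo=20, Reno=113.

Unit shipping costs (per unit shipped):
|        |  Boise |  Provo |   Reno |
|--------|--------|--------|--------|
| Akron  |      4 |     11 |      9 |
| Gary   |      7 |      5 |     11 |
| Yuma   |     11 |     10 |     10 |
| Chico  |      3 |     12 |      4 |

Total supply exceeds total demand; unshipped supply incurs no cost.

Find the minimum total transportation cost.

609

One minimum-cost allocation:
  Akron–Boise: 13 tons
  Gary–Provo: 19 tons
  Yuma–Provo: 1 tons
  Chico–Reno: 113 tons
Total cost = 609.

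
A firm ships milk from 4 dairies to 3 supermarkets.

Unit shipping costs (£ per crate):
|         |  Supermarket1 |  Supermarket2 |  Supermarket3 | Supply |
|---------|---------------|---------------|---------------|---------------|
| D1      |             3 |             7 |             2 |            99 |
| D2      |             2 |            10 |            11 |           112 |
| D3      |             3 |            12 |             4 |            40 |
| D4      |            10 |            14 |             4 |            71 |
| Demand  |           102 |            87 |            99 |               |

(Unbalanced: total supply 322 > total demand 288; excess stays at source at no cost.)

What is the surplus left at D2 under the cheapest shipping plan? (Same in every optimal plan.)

10

An optimal plan:
  D1–Supermarket2: 87 × £7 = £609
  D1–Supermarket3: 12 × £2 = £24
  D2–Supermarket1: 102 × £2 = £204
  D3–Supermarket3: 40 × £4 = £160
  D4–Supermarket3: 47 × £4 = £188
Total cost = £1185.
D2 ships 102 of its 112, leaving 10.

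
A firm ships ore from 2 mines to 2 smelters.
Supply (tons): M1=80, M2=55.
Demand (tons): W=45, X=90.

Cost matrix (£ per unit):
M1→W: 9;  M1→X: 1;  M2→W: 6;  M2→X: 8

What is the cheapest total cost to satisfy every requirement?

An optimal shipping plan:
  M1→X: 80 tons
  M2→W: 45 tons
  M2→X: 10 tons
Total cost = £430.
(Supply check: M1 ships 80; M2 ships 55.)

430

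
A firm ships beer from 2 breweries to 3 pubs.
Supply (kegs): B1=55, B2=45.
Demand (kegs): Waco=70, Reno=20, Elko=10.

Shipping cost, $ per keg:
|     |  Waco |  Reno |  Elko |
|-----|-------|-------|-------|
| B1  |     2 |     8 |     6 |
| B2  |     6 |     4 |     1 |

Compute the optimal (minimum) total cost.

A cheapest plan:
  B1–Waco: 55 × $2 = $110
  B2–Waco: 15 × $6 = $90
  B2–Reno: 20 × $4 = $80
  B2–Elko: 10 × $1 = $10
Total = 110 + 90 + 80 + 10 = $290.
(Supply check: B1 ships 55; B2 ships 45.)

290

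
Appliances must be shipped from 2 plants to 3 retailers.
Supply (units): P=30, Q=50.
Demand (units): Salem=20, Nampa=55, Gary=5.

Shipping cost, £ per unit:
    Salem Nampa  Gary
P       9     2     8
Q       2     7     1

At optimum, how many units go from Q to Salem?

20

The minimum-cost plan:
  P–Nampa: 30 × £2 = £60
  Q–Salem: 20 × £2 = £40
  Q–Nampa: 25 × £7 = £175
  Q–Gary: 5 × £1 = £5
Total cost = £280.
So Q→Salem carries 20 units.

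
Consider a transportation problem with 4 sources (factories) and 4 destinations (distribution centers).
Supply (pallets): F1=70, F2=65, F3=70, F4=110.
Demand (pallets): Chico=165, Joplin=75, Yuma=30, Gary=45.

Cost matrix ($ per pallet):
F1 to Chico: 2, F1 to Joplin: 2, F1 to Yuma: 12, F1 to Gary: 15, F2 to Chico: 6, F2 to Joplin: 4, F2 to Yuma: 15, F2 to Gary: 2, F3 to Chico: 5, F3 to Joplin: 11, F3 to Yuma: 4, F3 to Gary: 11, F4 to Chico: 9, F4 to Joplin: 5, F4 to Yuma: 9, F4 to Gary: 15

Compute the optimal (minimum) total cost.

One minimum-cost allocation:
  F1 to Chico: 70 × $2 = $140
  F2 to Chico: 20 × $6 = $120
  F2 to Gary: 45 × $2 = $90
  F3 to Chico: 40 × $5 = $200
  F3 to Yuma: 30 × $4 = $120
  F4 to Chico: 35 × $9 = $315
  F4 to Joplin: 75 × $5 = $375
Total = 140 + 120 + 90 + 200 + 120 + 315 + 375 = $1360.
(Supply check: F1 ships 70; F2 ships 65; F3 ships 70; F4 ships 110.)

1360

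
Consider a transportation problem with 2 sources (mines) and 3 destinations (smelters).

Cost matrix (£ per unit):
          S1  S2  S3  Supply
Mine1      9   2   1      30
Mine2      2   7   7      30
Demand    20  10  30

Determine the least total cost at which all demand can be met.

Optimal allocation:
  Mine1 to S3: 30 tons
  Mine2 to S1: 20 tons
  Mine2 to S2: 10 tons
Total cost = £140.
(Supply check: Mine1 ships 30; Mine2 ships 30.)

140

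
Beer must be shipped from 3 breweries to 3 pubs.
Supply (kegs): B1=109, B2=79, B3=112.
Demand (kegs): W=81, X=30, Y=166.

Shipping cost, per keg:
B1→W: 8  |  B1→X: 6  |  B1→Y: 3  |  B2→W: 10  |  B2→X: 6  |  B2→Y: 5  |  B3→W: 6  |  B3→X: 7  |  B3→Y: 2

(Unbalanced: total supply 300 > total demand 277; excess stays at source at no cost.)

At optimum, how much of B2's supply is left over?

An optimal plan:
  B1 to Y: 109 × 3 = 327
  B2 to X: 30 × 6 = 180
  B2 to Y: 26 × 5 = 130
  B3 to W: 81 × 6 = 486
  B3 to Y: 31 × 2 = 62
Total cost = 1185.
B2 ships 56 of its 79, leaving 23.

23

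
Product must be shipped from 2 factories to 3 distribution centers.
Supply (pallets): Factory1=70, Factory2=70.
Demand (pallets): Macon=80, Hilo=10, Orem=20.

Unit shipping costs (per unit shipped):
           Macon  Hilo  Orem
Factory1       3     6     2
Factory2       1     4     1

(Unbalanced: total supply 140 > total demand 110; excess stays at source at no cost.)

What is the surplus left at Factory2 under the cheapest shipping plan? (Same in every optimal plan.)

Minimum-cost shipments:
  Factory1→Macon: 10 pallets
  Factory1→Hilo: 10 pallets
  Factory1→Orem: 20 pallets
  Factory2→Macon: 70 pallets
Total cost = 200.
Factory2 ships 70 of its 70, leaving 0.

0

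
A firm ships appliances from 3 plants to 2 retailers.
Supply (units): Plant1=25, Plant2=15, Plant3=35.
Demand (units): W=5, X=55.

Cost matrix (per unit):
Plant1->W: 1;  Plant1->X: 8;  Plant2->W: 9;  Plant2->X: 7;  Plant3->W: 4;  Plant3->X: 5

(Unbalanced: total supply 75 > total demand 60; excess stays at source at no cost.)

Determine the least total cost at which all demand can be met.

325

An optimal shipping plan:
  Plant1->W: 5 × 1 = 5
  Plant1->X: 5 × 8 = 40
  Plant2->X: 15 × 7 = 105
  Plant3->X: 35 × 5 = 175
Total = 5 + 40 + 105 + 175 = 325.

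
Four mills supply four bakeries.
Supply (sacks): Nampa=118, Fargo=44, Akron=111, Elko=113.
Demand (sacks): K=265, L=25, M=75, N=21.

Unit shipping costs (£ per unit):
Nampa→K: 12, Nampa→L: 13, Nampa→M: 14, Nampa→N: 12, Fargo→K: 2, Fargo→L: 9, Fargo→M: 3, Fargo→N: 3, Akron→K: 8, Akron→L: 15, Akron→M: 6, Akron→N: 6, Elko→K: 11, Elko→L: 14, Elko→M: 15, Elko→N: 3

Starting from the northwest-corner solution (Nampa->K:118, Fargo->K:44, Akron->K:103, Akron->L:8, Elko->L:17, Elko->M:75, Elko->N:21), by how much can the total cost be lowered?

Current plan cost = 118·12 + 44·2 + 103·8 + 8·15 + 17·14 + 75·15 + 21·3 = £3874.
Optimal plan:
  Nampa to K: 93 × £12 = £1116
  Nampa to L: 25 × £13 = £325
  Fargo to K: 44 × £2 = £88
  Akron to K: 36 × £8 = £288
  Akron to M: 75 × £6 = £450
  Elko to K: 92 × £11 = £1012
  Elko to N: 21 × £3 = £63
Optimal cost = £3342.
Saving = 3874 − 3342 = £532.

532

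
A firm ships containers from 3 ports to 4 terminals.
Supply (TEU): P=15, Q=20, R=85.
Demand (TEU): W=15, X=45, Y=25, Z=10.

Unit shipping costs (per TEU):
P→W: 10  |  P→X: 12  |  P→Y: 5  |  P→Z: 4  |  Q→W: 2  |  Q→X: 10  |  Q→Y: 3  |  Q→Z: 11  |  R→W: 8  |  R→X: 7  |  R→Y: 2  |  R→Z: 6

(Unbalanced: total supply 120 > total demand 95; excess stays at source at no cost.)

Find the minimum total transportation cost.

435

One minimum-cost allocation:
  P->Z: 10 TEU
  Q->W: 15 TEU
  R->X: 45 TEU
  R->Y: 25 TEU
Total cost = 435.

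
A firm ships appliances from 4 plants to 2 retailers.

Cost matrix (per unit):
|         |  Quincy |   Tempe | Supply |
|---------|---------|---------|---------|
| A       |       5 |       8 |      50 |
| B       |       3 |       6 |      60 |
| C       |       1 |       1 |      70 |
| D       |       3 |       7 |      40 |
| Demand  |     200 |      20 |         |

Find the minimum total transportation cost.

Optimal allocation:
  A→Quincy: 50 units
  B→Quincy: 60 units
  C→Quincy: 50 units
  C→Tempe: 20 units
  D→Quincy: 40 units
Total cost = 620.
(Supply check: A ships 50; B ships 60; C ships 70; D ships 40.)

620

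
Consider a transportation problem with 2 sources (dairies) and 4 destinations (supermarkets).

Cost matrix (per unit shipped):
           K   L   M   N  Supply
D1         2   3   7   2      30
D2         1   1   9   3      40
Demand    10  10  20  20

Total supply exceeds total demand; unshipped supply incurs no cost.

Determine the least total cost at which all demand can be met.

210

An optimal shipping plan:
  D1–M: 20 crates
  D1–N: 10 crates
  D2–K: 10 crates
  D2–L: 10 crates
  D2–N: 10 crates
Total cost = 210.
(Supply check: D1 ships 30; D2 ships 30.)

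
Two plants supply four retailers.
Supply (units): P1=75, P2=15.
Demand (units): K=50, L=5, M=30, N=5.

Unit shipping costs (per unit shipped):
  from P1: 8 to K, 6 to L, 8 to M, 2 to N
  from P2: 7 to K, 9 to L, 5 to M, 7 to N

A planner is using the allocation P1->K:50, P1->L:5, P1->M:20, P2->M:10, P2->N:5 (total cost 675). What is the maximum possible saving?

40

Current plan cost = 50·8 + 5·6 + 20·8 + 10·5 + 5·7 = 675.
Optimal plan:
  P1 to K: 50 × 8 = 400
  P1 to L: 5 × 6 = 30
  P1 to M: 15 × 8 = 120
  P1 to N: 5 × 2 = 10
  P2 to M: 15 × 5 = 75
Optimal cost = 635.
Saving = 675 − 635 = 40.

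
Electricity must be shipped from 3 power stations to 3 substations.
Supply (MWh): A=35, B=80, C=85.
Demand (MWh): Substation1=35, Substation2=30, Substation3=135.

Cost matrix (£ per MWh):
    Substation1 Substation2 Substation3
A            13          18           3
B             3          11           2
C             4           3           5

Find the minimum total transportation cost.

595

Optimal allocation:
  A->Substation3: 35 × £3 = £105
  B->Substation3: 80 × £2 = £160
  C->Substation1: 35 × £4 = £140
  C->Substation2: 30 × £3 = £90
  C->Substation3: 20 × £5 = £100
Total = 105 + 160 + 140 + 90 + 100 = £595.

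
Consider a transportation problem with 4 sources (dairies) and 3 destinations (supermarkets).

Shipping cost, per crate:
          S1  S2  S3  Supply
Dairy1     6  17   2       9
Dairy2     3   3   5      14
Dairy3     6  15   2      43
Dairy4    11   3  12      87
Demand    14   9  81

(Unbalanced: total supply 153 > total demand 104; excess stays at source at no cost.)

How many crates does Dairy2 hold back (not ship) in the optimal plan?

Minimum-cost shipments:
  Dairy1->S3: 9 crates
  Dairy2->S1: 14 crates
  Dairy3->S3: 43 crates
  Dairy4->S2: 9 crates
  Dairy4->S3: 29 crates
Total cost = 521.
Dairy2 ships 14 of its 14, leaving 0.

0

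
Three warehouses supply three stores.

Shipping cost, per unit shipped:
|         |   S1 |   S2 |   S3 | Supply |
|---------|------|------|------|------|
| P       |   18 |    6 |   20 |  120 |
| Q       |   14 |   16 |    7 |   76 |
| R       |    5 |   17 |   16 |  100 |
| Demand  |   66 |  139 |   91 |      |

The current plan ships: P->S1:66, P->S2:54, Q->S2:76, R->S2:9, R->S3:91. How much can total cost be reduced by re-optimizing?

2192

Current plan cost = 66·18 + 54·6 + 76·16 + 9·17 + 91·16 = 4337.
Optimal plan:
  P to S2: 120 units
  Q to S3: 76 units
  R to S1: 66 units
  R to S2: 19 units
  R to S3: 15 units
Optimal cost = 2145.
Saving = 4337 − 2145 = 2192.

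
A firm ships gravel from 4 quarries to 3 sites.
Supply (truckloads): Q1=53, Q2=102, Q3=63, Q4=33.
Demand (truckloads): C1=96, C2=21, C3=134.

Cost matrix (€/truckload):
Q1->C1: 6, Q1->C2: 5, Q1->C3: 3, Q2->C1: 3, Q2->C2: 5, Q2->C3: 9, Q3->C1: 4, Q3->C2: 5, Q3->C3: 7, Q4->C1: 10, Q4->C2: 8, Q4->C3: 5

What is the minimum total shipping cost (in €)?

An optimal shipping plan:
  Q1→C3: 53 truckloads
  Q2→C1: 96 truckloads
  Q2→C2: 6 truckloads
  Q3→C2: 15 truckloads
  Q3→C3: 48 truckloads
  Q4→C3: 33 truckloads
Total cost = €1053.

1053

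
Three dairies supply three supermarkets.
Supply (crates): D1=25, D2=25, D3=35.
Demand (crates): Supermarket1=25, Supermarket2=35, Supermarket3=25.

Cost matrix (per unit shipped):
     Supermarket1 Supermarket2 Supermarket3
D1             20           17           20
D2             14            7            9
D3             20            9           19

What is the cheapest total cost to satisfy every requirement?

A cheapest plan:
  D1→Supermarket1: 25 × 20 = 500
  D2→Supermarket3: 25 × 9 = 225
  D3→Supermarket2: 35 × 9 = 315
Total = 500 + 225 + 315 = 1040.
(Supply check: D1 ships 25; D2 ships 25; D3 ships 35.)

1040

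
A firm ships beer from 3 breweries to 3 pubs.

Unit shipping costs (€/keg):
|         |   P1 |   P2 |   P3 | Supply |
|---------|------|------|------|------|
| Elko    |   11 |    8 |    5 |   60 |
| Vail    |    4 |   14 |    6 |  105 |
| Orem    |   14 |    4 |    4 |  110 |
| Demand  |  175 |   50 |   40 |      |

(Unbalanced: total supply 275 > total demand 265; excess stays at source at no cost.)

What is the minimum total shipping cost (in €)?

An optimal shipping plan:
  Elko–P1: 60 kegs
  Vail–P1: 105 kegs
  Orem–P1: 10 kegs
  Orem–P2: 50 kegs
  Orem–P3: 40 kegs
Total cost = €1580.
(Supply check: Elko ships 60; Vail ships 105; Orem ships 100.)

1580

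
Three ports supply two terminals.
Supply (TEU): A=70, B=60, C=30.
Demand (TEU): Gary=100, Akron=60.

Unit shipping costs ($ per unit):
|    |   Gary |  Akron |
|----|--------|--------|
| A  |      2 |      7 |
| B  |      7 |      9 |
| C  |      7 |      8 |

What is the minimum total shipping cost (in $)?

A cheapest plan:
  A to Gary: 70 × $2 = $140
  B to Gary: 30 × $7 = $210
  B to Akron: 30 × $9 = $270
  C to Akron: 30 × $8 = $240
Total = 140 + 210 + 270 + 240 = $860.

860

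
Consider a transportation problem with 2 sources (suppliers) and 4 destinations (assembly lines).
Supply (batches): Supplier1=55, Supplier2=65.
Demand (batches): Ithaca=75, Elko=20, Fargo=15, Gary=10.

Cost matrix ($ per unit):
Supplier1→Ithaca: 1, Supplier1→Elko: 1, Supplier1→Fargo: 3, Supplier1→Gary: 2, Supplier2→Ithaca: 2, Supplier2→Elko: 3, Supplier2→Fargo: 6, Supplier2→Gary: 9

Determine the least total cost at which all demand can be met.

225

Optimal allocation:
  Supplier1→Ithaca: 10 batches
  Supplier1→Elko: 20 batches
  Supplier1→Fargo: 15 batches
  Supplier1→Gary: 10 batches
  Supplier2→Ithaca: 65 batches
Total cost = $225.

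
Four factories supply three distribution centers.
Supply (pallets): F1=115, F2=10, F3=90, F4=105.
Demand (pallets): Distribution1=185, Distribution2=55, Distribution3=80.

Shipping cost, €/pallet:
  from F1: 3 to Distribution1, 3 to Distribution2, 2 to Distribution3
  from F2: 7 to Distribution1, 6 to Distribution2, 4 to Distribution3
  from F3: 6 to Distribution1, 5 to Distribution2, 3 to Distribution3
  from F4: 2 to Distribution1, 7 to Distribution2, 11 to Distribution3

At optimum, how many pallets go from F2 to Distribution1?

0

The minimum-cost plan:
  F1→Distribution1: 80 × €3 = €240
  F1→Distribution2: 35 × €3 = €105
  F2→Distribution2: 10 × €6 = €60
  F3→Distribution2: 10 × €5 = €50
  F3→Distribution3: 80 × €3 = €240
  F4→Distribution1: 105 × €2 = €210
Total cost = €905.
The route F2→Distribution1 is not used.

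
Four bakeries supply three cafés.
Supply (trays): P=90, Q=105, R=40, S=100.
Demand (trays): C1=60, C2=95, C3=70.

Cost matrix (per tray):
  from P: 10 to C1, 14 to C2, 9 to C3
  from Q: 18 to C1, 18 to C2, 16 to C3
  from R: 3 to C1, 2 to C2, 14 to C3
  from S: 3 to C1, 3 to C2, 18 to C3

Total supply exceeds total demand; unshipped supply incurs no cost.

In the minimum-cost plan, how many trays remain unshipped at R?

0

An optimal plan:
  P->C1: 15 × 10 = 150
  P->C3: 70 × 9 = 630
  R->C2: 40 × 2 = 80
  S->C1: 45 × 3 = 135
  S->C2: 55 × 3 = 165
Total cost = 1160.
R ships 40 of its 40, leaving 0.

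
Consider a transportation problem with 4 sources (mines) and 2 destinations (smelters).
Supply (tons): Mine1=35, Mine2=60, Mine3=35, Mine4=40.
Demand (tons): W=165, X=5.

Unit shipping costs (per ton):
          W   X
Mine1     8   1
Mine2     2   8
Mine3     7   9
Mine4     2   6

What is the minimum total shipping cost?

690

One minimum-cost allocation:
  Mine1–W: 30 tons
  Mine1–X: 5 tons
  Mine2–W: 60 tons
  Mine3–W: 35 tons
  Mine4–W: 40 tons
Total cost = 690.
(Supply check: Mine1 ships 35; Mine2 ships 60; Mine3 ships 35; Mine4 ships 40.)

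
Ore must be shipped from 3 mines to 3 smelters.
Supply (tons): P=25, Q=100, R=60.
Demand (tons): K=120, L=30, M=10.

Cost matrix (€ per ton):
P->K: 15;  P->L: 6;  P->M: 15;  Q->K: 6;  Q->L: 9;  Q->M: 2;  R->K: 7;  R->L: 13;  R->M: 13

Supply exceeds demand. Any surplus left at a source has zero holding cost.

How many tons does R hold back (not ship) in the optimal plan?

25

Minimum-cost shipments:
  P→L: 25 × €6 = €150
  Q→K: 85 × €6 = €510
  Q→L: 5 × €9 = €45
  Q→M: 10 × €2 = €20
  R→K: 35 × €7 = €245
Total cost = €970.
R ships 35 of its 60, leaving 25.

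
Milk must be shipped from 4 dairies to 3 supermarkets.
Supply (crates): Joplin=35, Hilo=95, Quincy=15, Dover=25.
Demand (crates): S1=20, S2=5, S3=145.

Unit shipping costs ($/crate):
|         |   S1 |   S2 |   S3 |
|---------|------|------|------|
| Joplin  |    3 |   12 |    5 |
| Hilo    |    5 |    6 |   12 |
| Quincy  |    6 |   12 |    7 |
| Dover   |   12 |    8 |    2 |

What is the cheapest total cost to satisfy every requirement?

1300

One minimum-cost allocation:
  Joplin→S3: 35 × $5 = $175
  Hilo→S1: 20 × $5 = $100
  Hilo→S2: 5 × $6 = $30
  Hilo→S3: 70 × $12 = $840
  Quincy→S3: 15 × $7 = $105
  Dover→S3: 25 × $2 = $50
Total = 175 + 100 + 30 + 840 + 105 + 50 = $1300.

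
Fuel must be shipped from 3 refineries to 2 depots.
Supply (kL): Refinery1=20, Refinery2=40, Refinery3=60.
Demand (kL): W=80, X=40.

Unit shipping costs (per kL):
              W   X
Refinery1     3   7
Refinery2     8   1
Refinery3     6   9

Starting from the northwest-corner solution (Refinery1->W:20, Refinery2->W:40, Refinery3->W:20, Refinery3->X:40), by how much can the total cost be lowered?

400

Current plan cost = 20·3 + 40·8 + 20·6 + 40·9 = 860.
Optimal plan:
  Refinery1 to W: 20 × 3 = 60
  Refinery2 to X: 40 × 1 = 40
  Refinery3 to W: 60 × 6 = 360
Optimal cost = 460.
Saving = 860 − 460 = 400.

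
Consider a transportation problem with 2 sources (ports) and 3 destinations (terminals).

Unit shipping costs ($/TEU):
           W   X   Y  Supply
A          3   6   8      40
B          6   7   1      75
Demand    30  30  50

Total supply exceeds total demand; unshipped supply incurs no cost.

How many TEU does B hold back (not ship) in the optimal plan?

5

Minimum-cost shipments:
  A to W: 30 TEU
  A to X: 10 TEU
  B to X: 20 TEU
  B to Y: 50 TEU
Total cost = $340.
B ships 70 of its 75, leaving 5.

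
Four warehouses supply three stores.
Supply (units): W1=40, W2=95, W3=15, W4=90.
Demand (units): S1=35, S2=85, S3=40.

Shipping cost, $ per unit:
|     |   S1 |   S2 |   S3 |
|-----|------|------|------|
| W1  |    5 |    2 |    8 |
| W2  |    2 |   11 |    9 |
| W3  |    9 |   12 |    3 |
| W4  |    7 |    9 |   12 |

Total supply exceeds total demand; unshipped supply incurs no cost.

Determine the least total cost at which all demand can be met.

825

Optimal allocation:
  W1–S2: 40 units
  W2–S1: 35 units
  W2–S3: 25 units
  W3–S3: 15 units
  W4–S2: 45 units
Total cost = $825.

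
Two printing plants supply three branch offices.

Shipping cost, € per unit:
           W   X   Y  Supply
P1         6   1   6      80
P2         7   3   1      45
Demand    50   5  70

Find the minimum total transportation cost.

A cheapest plan:
  P1–W: 50 × €6 = €300
  P1–X: 5 × €1 = €5
  P1–Y: 25 × €6 = €150
  P2–Y: 45 × €1 = €45
Total = 300 + 5 + 150 + 45 = €500.

500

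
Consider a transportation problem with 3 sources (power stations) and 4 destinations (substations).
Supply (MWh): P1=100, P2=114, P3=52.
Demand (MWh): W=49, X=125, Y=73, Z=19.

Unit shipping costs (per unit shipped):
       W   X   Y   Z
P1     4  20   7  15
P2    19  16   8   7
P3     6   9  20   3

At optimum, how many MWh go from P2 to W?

0

Solving gives:
  P1 to W: 49 MWh
  P1 to Y: 51 MWh
  P2 to X: 73 MWh
  P2 to Y: 22 MWh
  P2 to Z: 19 MWh
  P3 to X: 52 MWh
Total cost = 2498.
The route P2→W is not used.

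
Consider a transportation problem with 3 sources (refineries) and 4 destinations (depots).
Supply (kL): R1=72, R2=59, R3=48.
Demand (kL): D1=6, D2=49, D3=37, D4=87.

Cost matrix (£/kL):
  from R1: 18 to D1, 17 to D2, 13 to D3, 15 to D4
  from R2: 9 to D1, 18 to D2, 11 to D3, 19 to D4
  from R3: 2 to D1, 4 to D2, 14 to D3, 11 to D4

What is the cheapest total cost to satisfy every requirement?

Optimal allocation:
  R1->D4: 72 × £15 = £1080
  R2->D1: 6 × £9 = £54
  R2->D2: 1 × £18 = £18
  R2->D3: 37 × £11 = £407
  R2->D4: 15 × £19 = £285
  R3->D2: 48 × £4 = £192
Total = 1080 + 54 + 18 + 407 + 285 + 192 = £2036.

2036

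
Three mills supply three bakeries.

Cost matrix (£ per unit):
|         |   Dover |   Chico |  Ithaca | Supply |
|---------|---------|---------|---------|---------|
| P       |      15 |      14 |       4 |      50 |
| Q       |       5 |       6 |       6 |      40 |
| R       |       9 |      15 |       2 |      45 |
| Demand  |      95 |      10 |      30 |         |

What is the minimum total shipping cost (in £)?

A cheapest plan:
  P→Dover: 10 × £15 = £150
  P→Chico: 10 × £14 = £140
  P→Ithaca: 30 × £4 = £120
  Q→Dover: 40 × £5 = £200
  R→Dover: 45 × £9 = £405
Total = 150 + 140 + 120 + 200 + 405 = £1015.

1015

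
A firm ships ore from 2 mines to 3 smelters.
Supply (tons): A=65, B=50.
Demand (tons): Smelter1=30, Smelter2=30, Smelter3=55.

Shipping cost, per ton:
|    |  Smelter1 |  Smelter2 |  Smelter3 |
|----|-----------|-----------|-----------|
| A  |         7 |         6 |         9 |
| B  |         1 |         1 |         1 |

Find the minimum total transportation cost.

485

A cheapest plan:
  A–Smelter1: 30 × 7 = 210
  A–Smelter2: 30 × 6 = 180
  A–Smelter3: 5 × 9 = 45
  B–Smelter3: 50 × 1 = 50
Total = 210 + 180 + 45 + 50 = 485.
(Supply check: A ships 65; B ships 50.)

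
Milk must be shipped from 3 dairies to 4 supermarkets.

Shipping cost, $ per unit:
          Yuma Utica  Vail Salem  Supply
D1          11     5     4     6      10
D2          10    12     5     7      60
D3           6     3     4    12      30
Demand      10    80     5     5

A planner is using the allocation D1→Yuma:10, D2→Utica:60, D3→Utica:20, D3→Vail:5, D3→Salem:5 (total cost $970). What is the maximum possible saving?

Current plan cost = 10·11 + 60·12 + 20·3 + 5·4 + 5·12 = $970.
Optimal plan:
  D1–Utica: 10 × $5 = $50
  D2–Yuma: 10 × $10 = $100
  D2–Utica: 40 × $12 = $480
  D2–Vail: 5 × $5 = $25
  D2–Salem: 5 × $7 = $35
  D3–Utica: 30 × $3 = $90
Optimal cost = $780.
Saving = 970 − 780 = $190.

190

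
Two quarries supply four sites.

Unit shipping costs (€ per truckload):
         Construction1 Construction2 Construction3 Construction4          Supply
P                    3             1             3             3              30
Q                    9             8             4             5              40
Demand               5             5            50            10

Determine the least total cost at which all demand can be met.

240

An optimal shipping plan:
  P to Construction1: 5 × €3 = €15
  P to Construction2: 5 × €1 = €5
  P to Construction3: 10 × €3 = €30
  P to Construction4: 10 × €3 = €30
  Q to Construction3: 40 × €4 = €160
Total = 15 + 5 + 30 + 30 + 160 = €240.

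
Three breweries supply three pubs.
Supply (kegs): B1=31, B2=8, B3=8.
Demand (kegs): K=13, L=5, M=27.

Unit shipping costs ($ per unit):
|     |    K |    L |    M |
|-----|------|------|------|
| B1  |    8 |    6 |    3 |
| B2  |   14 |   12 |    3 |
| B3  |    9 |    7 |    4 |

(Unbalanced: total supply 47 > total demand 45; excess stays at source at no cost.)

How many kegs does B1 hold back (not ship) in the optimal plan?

An optimal plan:
  B1->K: 7 × $8 = $56
  B1->L: 5 × $6 = $30
  B1->M: 19 × $3 = $57
  B2->M: 8 × $3 = $24
  B3->K: 6 × $9 = $54
Total cost = $221.
B1 ships 31 of its 31, leaving 0.

0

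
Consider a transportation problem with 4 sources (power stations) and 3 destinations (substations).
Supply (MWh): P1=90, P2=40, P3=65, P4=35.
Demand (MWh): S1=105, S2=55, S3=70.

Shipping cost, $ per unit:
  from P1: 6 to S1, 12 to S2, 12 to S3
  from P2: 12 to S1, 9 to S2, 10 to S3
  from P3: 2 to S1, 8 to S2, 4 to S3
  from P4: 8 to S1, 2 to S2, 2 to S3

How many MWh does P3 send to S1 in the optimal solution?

15

Solving gives:
  P1→S1: 90 × $6 = $540
  P2→S2: 40 × $9 = $360
  P3→S1: 15 × $2 = $30
  P3→S3: 50 × $4 = $200
  P4→S2: 15 × $2 = $30
  P4→S3: 20 × $2 = $40
Total cost = $1200.
So P3→S1 carries 15 MWh.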